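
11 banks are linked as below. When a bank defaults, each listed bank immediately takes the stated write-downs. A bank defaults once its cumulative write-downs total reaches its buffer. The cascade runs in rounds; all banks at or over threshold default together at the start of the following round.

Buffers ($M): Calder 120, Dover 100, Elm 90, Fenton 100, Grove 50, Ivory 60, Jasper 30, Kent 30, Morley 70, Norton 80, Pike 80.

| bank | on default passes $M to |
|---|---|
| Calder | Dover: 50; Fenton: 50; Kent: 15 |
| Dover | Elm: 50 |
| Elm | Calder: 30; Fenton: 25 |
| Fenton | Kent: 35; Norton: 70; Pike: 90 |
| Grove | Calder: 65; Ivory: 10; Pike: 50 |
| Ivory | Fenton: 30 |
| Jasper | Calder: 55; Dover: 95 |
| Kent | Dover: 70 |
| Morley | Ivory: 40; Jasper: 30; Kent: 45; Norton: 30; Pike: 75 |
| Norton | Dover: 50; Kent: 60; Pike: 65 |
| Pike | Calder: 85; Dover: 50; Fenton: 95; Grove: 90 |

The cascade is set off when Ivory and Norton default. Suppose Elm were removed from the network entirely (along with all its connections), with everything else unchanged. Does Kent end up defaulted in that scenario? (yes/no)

yes

With Elm removed:
Round 1 — Ivory, Norton default (initial).
  Dover: +50 → 50 < 100
  Fenton: +30 → 30 < 100
  Kent: +60 → 60 ≥ 30
  Pike: +65 → 65 < 80
Round 2 — Kent defaults.
  Dover: +70 → 120 ≥ 100
Round 3 — Dover defaults.
No further defaults.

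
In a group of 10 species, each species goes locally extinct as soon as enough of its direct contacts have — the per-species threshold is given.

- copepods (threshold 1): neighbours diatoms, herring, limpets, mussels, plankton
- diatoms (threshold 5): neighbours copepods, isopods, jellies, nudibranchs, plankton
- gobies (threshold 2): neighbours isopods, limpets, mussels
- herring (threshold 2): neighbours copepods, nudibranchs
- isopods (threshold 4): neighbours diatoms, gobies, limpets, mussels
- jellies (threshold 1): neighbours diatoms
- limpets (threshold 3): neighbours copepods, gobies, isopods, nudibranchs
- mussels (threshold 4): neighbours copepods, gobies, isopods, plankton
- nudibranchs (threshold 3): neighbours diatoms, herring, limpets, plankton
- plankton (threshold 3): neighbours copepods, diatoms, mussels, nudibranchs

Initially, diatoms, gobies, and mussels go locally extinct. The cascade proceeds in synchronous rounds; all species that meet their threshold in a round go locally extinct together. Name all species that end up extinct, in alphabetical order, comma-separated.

copepods, diatoms, gobies, jellies, mussels, plankton

Round 1 — diatoms, gobies, mussels go locally extinct (initial).
Round 2 — checking thresholds:
  copepods: 2 of 5 neighbours ≥ 1, goes locally extinct.
  isopods: 3 of 4 neighbours < 4, below threshold.
  jellies: 1 of 1 neighbours ≥ 1, goes locally extinct.
  limpets: 1 of 4 neighbours < 3, below threshold.
  nudibranchs: 1 of 4 neighbours < 3, below threshold.
  plankton: 2 of 4 neighbours < 3, below threshold.
Round 3 — checking thresholds:
  herring: 1 of 2 neighbours < 2, below threshold.
  isopods: 3 of 4 neighbours < 4, below threshold.
  limpets: 2 of 4 neighbours < 3, below threshold.
  nudibranchs: 1 of 4 neighbours < 3, below threshold.
  plankton: 3 of 4 neighbours ≥ 3, goes locally extinct.
Round 4 — no new extinctions; cascade stops.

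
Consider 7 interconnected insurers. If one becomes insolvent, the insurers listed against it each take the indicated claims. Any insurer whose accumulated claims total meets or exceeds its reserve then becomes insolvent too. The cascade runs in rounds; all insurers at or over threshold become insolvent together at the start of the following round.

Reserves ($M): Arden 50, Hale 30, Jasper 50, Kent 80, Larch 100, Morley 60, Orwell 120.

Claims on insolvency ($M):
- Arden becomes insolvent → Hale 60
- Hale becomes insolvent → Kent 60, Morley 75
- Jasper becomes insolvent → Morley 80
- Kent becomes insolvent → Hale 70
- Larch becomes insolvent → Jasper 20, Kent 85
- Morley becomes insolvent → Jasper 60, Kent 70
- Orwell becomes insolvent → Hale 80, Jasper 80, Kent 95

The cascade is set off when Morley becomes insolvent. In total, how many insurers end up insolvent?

Round 1 — Morley becomes insolvent (initial).
  Jasper: +60 → 60 ≥ 50
  Kent: +70 → 70 < 80
Round 2 — Jasper becomes insolvent.
No further insolvencies.

2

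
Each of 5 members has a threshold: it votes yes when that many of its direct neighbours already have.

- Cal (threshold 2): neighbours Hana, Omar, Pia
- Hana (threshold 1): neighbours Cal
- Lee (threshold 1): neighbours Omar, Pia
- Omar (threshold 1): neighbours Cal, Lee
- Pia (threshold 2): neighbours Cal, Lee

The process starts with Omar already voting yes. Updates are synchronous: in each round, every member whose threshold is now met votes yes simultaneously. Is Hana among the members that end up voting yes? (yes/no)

Round 1 — Omar votes yes (initial).
Round 2 — checking thresholds:
  Cal: 1 of 3 neighbours < 2, not yet.
  Lee: 1 of 2 neighbours ≥ 1, votes yes.
Round 3 — no new yes votes; cascade stops.

no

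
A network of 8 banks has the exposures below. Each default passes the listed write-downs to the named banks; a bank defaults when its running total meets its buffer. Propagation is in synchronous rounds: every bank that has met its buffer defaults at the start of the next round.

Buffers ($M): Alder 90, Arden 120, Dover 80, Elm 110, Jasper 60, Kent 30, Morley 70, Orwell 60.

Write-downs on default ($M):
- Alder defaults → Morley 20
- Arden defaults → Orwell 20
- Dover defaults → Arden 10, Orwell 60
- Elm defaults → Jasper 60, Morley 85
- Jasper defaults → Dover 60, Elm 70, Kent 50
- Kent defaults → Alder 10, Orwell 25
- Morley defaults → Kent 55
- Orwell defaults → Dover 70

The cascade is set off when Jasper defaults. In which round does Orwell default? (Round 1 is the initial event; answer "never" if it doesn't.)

Round 1 — Jasper defaults (initial).
  Dover: +60 → 60 < 80
  Elm: +70 → 70 < 110
  Kent: +50 → 50 ≥ 30
Round 2 — Kent defaults.
  Alder: +10 → 10 < 90
  Orwell: +25 → 25 < 60
No further defaults.

never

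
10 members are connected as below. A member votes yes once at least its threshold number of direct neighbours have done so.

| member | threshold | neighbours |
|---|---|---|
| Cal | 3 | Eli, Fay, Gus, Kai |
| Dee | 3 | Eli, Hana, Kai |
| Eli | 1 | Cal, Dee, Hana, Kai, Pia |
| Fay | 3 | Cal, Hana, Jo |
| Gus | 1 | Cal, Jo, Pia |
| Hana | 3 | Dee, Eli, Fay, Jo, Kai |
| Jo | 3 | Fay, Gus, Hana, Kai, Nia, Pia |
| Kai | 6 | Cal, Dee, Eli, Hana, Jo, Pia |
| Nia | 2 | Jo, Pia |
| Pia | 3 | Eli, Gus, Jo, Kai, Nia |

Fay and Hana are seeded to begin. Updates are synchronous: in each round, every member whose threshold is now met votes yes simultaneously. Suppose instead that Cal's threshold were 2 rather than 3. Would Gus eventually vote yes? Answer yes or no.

yes

With Cal's threshold at 2:
Round 1 — Fay, Hana vote yes (initial).
Round 2 — checking thresholds:
  Cal: 1 of 4 neighbours < 2, not yet.
  Dee: 1 of 3 neighbours < 3, not yet.
  Eli: 1 of 5 neighbours ≥ 1, votes yes.
  Jo: 2 of 6 neighbours < 3, not yet.
  Kai: 1 of 6 neighbours < 6, not yet.
Round 3 — checking thresholds:
  Cal: 2 of 4 neighbours ≥ 2, votes yes.
  Dee: 2 of 3 neighbours < 3, not yet.
  Jo: 2 of 6 neighbours < 3, not yet.
  Kai: 2 of 6 neighbours < 6, not yet.
  Pia: 1 of 5 neighbours < 3, not yet.
Round 4 — checking thresholds:
  Dee: 2 of 3 neighbours < 3, not yet.
  Gus: 1 of 3 neighbours ≥ 1, votes yes.
  Jo: 2 of 6 neighbours < 3, not yet.
  Kai: 3 of 6 neighbours < 6, not yet.
  Pia: 1 of 5 neighbours < 3, not yet.
Round 5 — checking thresholds:
  Dee: 2 of 3 neighbours < 3, not yet.
  Jo: 3 of 6 neighbours ≥ 3, votes yes.
  Kai: 3 of 6 neighbours < 6, not yet.
  Pia: 2 of 5 neighbours < 3, not yet.
Round 6 — checking thresholds:
  Dee: 2 of 3 neighbours < 3, not yet.
  Kai: 4 of 6 neighbours < 6, not yet.
  Nia: 1 of 2 neighbours < 2, not yet.
  Pia: 3 of 5 neighbours ≥ 3, votes yes.
Round 7 — checking thresholds:
  Dee: 2 of 3 neighbours < 3, not yet.
  Kai: 5 of 6 neighbours < 6, not yet.
  Nia: 2 of 2 neighbours ≥ 2, votes yes.
Round 8 — no new yes votes; cascade stops.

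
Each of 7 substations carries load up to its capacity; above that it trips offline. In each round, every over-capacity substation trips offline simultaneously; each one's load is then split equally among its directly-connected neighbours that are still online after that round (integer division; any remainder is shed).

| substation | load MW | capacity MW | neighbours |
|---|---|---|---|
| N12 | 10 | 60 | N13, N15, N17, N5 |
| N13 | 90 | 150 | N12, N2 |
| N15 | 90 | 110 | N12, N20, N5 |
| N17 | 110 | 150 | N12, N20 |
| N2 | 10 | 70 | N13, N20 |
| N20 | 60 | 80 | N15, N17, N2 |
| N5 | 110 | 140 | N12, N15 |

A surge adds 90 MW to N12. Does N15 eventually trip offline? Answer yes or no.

Round 1 — N12 at 100 > 60. N12 trips offline.
  N12 sheds 100 MW to N13, N15, N17, N5: 25 each.
    N13: 90+25 = 115 ≤ 150
    N15: 90+25 = 115 > 110
    N17: 110+25 = 135 ≤ 150
    N5: 110+25 = 135 ≤ 140
Round 2 — N15 trips offline.
  N15 sheds 115 MW to N20, N5: 57 each (1 lost).
    N20: 60+57 = 117 > 80
    N5: 135+57 = 192 > 140
Round 3 — N20, N5 trip offline.
  N20 sheds 117 MW to N17, N2: 58 each (1 lost).
    N17: 135+58 = 193 > 150
    N2: 10+58 = 68 ≤ 70
  N5 sheds 192 MW: no online neighbours, lost.
Round 4 — N17 trips offline.
  N17 sheds 193 MW: no online neighbours, lost.
No further trips.

yes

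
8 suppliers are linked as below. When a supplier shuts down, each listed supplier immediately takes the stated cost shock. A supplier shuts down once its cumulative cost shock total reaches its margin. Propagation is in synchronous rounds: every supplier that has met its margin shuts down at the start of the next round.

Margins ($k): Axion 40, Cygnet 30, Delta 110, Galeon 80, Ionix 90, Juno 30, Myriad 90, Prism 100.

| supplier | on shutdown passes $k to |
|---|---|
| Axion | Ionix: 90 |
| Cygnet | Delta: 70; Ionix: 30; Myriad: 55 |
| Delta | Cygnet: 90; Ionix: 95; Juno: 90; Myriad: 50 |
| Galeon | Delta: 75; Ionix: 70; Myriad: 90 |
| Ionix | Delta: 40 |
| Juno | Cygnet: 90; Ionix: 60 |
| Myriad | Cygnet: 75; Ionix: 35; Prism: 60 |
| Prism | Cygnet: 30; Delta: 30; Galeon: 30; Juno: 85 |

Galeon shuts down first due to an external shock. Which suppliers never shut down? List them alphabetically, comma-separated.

Axion, Prism

Round 1 — Galeon shuts down (initial).
  Delta: +75 → 75 < 110
  Ionix: +70 → 70 < 90
  Myriad: +90 → 90 ≥ 90
Round 2 — Myriad shuts down.
  Cygnet: +75 → 75 ≥ 30
  Ionix: +35 → 105 ≥ 90
  Prism: +60 → 60 < 100
Round 3 — Cygnet, Ionix shut down.
  Delta: +70+40 → 185 ≥ 110
Round 4 — Delta shuts down.
  Juno: +90 → 90 ≥ 30
Round 5 — Juno shuts down.
No further shutdowns.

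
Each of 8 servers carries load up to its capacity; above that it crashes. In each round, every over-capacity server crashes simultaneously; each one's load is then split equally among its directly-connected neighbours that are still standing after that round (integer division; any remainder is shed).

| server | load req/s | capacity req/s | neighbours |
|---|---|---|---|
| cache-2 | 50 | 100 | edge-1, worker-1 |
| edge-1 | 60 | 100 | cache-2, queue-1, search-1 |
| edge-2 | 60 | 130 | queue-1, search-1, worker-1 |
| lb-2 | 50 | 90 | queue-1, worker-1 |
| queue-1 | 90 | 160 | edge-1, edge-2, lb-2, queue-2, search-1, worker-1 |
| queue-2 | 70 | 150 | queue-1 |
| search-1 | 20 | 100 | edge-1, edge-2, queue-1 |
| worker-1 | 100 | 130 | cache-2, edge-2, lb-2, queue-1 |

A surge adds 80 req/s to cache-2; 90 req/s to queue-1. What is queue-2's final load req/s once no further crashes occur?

100

Round 1 — cache-2 at 130 > 100; queue-1 at 180 > 160. cache-2, queue-1 crash.
  cache-2 sheds 130 req/s to edge-1, worker-1: 65 each.
    edge-1: 60+65 = 125 > 100
    worker-1: 100+65 = 165 > 130
  queue-1 sheds 180 req/s to edge-1, edge-2, lb-2, queue-2, search-1, worker-1: 30 each.
    edge-1: 125+30 = 155 > 100
    edge-2: 60+30 = 90 ≤ 130
    lb-2: 50+30 = 80 ≤ 90
    queue-2: 70+30 = 100 ≤ 150
    search-1: 20+30 = 50 ≤ 100
    worker-1: 165+30 = 195 > 130
Round 2 — edge-1, worker-1 crash.
  edge-1 sheds 155 req/s to search-1: 155 each.
    search-1: 50+155 = 205 > 100
  worker-1 sheds 195 req/s to edge-2, lb-2: 97 each (1 lost).
    edge-2: 90+97 = 187 > 130
    lb-2: 80+97 = 177 > 90
Round 3 — edge-2, lb-2, search-1 crash.
  edge-2 sheds 187 req/s: no online neighbours, lost.
  lb-2 sheds 177 req/s: no online neighbours, lost.
  search-1 sheds 205 req/s: no online neighbours, lost.
No further crashes.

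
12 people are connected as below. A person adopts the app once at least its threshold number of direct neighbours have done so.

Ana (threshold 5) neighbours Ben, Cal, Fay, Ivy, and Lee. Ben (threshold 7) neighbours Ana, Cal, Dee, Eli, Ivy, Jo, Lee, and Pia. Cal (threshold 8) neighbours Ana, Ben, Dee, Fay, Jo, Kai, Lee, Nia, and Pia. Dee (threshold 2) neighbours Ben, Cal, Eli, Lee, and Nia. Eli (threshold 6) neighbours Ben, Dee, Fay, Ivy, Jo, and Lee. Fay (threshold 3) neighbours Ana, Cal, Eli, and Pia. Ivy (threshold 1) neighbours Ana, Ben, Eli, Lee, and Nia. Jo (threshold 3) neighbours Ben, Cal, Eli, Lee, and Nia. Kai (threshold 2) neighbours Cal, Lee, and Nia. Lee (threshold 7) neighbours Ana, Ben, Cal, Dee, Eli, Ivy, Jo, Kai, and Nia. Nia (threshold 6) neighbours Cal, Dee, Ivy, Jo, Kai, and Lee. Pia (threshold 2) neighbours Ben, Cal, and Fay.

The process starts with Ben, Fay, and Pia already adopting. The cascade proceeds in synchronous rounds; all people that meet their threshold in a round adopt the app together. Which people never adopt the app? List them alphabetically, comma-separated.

Ana, Cal, Dee, Eli, Jo, Kai, Lee, Nia

Round 1 — Ben, Fay, Pia adopt the app (initial).
Round 2 — checking thresholds:
  Ana: 2 of 5 neighbours < 5, below threshold.
  Cal: 3 of 9 neighbours < 8, below threshold.
  Dee: 1 of 5 neighbours < 2, below threshold.
  Eli: 2 of 6 neighbours < 6, below threshold.
  Ivy: 1 of 5 neighbours ≥ 1, adopts the app.
  Jo: 1 of 5 neighbours < 3, below threshold.
  Lee: 1 of 9 neighbours < 7, below threshold.
Round 3 — no new adoptions; cascade stops.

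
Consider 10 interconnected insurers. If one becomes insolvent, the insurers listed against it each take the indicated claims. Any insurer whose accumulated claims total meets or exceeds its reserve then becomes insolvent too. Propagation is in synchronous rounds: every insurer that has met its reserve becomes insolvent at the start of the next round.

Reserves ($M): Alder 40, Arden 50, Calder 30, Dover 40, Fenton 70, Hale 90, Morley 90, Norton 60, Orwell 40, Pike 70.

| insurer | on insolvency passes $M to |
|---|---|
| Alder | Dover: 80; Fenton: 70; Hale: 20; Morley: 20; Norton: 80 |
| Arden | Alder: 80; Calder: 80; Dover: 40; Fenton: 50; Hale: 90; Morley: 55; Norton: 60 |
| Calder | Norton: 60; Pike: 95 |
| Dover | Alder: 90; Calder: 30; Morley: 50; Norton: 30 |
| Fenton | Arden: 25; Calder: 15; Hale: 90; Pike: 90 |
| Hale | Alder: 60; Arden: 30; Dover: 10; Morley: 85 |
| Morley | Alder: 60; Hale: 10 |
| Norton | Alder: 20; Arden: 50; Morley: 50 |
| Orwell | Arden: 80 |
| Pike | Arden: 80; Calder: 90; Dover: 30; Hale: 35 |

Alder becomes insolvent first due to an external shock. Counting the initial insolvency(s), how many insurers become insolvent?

9

Round 1 — Alder becomes insolvent (initial).
  Dover: +80 → 80 ≥ 40
  Fenton: +70 → 70 ≥ 70
  Hale: +20 → 20 < 90
  Morley: +20 → 20 < 90
  Norton: +80 → 80 ≥ 60
Round 2 — Dover, Fenton, Norton become insolvent.
  Arden: +25+50 → 75 ≥ 50
  Calder: +30+15 → 45 ≥ 30
  Hale: +90 → 110 ≥ 90
  Morley: +50+50 → 120 ≥ 90
  Pike: +90 → 90 ≥ 70
Round 3 — Arden, Calder, Hale, Morley, Pike become insolvent.
No further insolvencies.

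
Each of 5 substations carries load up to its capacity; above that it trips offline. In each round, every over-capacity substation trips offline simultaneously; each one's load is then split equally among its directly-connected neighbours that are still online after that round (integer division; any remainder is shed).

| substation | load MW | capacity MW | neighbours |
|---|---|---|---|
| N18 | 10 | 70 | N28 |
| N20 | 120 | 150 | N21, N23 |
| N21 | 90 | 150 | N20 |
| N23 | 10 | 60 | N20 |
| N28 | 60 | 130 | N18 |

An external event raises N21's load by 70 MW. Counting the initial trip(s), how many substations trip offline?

Round 1 — N21 at 160 > 150. N21 trips offline.
  N21 sheds 160 MW to N20: 160 each.
    N20: 120+160 = 280 > 150
Round 2 — N20 trips offline.
  N20 sheds 280 MW to N23: 280 each.
    N23: 10+280 = 290 > 60
Round 3 — N23 trips offline.
  N23 sheds 290 MW: no online neighbours, lost.
No further trips.

3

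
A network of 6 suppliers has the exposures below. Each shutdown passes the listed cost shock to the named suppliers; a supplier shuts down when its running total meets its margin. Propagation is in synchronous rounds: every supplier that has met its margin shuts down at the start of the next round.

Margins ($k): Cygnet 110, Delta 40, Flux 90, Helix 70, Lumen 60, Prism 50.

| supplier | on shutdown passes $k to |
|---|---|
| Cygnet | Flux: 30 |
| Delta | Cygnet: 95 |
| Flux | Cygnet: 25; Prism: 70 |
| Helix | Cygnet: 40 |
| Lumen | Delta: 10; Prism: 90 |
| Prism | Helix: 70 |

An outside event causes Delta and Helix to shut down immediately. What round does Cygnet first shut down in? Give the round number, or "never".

Round 1 — Delta, Helix shut down (initial).
  Cygnet: +95+40 → 135 ≥ 110
Round 2 — Cygnet shuts down.
  Flux: +30 → 30 < 90
No further shutdowns.

2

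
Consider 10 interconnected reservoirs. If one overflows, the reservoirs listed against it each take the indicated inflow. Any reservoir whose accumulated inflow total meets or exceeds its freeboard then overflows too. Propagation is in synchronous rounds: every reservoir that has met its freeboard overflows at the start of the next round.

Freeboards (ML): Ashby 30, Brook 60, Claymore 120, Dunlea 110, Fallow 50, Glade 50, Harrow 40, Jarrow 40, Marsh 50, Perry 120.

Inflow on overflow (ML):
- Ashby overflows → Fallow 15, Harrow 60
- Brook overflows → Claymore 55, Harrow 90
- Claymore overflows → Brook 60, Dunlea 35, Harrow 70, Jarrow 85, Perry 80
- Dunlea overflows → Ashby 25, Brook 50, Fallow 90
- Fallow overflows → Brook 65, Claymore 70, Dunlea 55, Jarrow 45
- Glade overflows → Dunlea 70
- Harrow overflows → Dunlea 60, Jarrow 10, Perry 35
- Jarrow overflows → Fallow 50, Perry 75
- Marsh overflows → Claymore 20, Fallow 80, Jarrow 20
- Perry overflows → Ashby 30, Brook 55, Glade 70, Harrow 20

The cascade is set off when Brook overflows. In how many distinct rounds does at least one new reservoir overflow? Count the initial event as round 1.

2

Round 1 — Brook overflows (initial).
  Claymore: +55 → 55 < 120
  Harrow: +90 → 90 ≥ 40
Round 2 — Harrow overflows.
  Dunlea: +60 → 60 < 110
  Jarrow: +10 → 10 < 40
  Perry: +35 → 35 < 120
No further overflows.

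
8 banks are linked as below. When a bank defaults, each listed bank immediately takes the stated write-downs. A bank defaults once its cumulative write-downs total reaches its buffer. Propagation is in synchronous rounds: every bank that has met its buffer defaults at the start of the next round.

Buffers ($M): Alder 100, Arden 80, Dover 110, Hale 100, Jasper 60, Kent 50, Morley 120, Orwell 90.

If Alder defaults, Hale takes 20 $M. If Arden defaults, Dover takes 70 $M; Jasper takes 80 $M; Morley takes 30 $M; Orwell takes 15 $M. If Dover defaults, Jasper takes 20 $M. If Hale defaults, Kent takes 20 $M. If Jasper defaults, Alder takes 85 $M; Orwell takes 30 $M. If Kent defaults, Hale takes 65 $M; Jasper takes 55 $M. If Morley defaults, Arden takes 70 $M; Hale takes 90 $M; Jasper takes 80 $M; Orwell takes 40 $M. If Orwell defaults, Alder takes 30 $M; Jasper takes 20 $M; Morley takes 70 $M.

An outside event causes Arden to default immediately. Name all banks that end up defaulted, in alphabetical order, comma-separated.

Round 1 — Arden defaults (initial).
  Dover: +70 → 70 < 110
  Jasper: +80 → 80 ≥ 60
  Morley: +30 → 30 < 120
  Orwell: +15 → 15 < 90
Round 2 — Jasper defaults.
  Alder: +85 → 85 < 100
  Orwell: +30 → 45 < 90
No further defaults.

Arden, Jasper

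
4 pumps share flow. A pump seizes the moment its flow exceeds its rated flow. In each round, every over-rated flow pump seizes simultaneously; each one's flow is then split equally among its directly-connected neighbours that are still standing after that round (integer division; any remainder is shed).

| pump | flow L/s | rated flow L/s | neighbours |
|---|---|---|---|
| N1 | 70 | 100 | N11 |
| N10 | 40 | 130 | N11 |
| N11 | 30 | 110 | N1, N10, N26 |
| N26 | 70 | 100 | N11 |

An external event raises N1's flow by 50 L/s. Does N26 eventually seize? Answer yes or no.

Round 1 — N1 at 120 > 100. N1 seizes.
  N1 sheds 120 L/s to N11: 120 each.
    N11: 30+120 = 150 > 110
Round 2 — N11 seizes.
  N11 sheds 150 L/s to N10, N26: 75 each.
    N10: 40+75 = 115 ≤ 130
    N26: 70+75 = 145 > 100
Round 3 — N26 seizes.
  N26 sheds 145 L/s: no online neighbours, lost.
No further seizures.

yes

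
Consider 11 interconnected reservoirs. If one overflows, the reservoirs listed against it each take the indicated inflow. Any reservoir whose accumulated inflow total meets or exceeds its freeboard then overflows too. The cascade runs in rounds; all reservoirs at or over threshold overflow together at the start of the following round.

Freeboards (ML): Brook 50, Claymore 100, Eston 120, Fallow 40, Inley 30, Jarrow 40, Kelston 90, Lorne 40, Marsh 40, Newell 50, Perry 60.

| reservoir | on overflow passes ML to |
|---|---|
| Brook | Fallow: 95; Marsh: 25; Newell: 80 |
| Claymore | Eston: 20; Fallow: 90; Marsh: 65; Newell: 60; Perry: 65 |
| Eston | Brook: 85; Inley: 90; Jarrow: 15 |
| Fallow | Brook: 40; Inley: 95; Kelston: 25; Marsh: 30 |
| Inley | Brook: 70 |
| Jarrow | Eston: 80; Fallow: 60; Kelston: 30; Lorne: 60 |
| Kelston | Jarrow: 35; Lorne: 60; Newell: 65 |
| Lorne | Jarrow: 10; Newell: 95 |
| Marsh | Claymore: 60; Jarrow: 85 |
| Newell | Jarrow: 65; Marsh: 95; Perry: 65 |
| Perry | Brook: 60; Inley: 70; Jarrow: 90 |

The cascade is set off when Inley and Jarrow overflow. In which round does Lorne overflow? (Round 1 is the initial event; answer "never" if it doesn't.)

Round 1 — Inley, Jarrow overflow (initial).
  Brook: +70 → 70 ≥ 50
  Eston: +80 → 80 < 120
  Fallow: +60 → 60 ≥ 40
  Kelston: +30 → 30 < 90
  Lorne: +60 → 60 ≥ 40
Round 2 — Brook, Fallow, Lorne overflow.
  Kelston: +25 → 55 < 90
  Marsh: +25+30 → 55 ≥ 40
  Newell: +80+95 → 175 ≥ 50
Round 3 — Marsh, Newell overflow.
  Claymore: +60 → 60 < 100
  Perry: +65 → 65 ≥ 60
Round 4 — Perry overflows.
No further overflows.

2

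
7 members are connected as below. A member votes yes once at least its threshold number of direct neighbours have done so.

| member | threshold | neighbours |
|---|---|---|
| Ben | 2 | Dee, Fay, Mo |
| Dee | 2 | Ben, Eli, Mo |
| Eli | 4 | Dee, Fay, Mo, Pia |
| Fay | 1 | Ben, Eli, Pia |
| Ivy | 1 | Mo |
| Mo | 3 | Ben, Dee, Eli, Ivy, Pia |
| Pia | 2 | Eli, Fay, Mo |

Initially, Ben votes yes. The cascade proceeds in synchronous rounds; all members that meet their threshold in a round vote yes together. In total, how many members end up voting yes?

2

Round 1 — Ben votes yes (initial).
Round 2 — checking thresholds:
  Dee: 1 of 3 neighbours < 2, holds.
  Fay: 1 of 3 neighbours ≥ 1, votes yes.
  Mo: 1 of 5 neighbours < 3, holds.
Round 3 — no new yes votes; cascade stops.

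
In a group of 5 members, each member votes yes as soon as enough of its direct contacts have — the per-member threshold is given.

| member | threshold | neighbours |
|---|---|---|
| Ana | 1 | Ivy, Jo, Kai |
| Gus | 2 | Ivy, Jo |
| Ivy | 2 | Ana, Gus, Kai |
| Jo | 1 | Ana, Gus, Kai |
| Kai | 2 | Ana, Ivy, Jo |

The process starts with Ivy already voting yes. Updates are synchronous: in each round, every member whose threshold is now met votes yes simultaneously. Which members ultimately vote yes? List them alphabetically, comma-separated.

Round 1 — Ivy votes yes (initial).
Round 2 — checking thresholds:
  Ana: 1 of 3 neighbours ≥ 1, votes yes.
  Gus: 1 of 2 neighbours < 2, below threshold.
  Kai: 1 of 3 neighbours < 2, below threshold.
Round 3 — checking thresholds:
  Gus: 1 of 2 neighbours < 2, below threshold.
  Jo: 1 of 3 neighbours ≥ 1, votes yes.
  Kai: 2 of 3 neighbours ≥ 2, votes yes.
Round 4 — checking thresholds:
  Gus: 2 of 2 neighbours ≥ 2, votes yes.
Round 5 — no new yes votes; cascade stops.

Ana, Gus, Ivy, Jo, Kai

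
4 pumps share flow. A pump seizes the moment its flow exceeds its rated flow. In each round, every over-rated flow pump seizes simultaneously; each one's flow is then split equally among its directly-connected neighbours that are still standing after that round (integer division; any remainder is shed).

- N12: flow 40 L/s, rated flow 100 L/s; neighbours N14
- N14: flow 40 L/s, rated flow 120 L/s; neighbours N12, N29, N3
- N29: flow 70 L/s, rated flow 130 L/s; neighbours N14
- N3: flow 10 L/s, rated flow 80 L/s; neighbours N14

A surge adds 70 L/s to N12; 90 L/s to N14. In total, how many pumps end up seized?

3

Round 1 — N12 at 110 > 100; N14 at 130 > 120. N12, N14 seize.
  N12 sheds 110 L/s: no online neighbours, lost.
  N14 sheds 130 L/s to N29, N3: 65 each.
    N29: 70+65 = 135 > 130
    N3: 10+65 = 75 ≤ 80
Round 2 — N29 seizes.
  N29 sheds 135 L/s: no online neighbours, lost.
No further seizures.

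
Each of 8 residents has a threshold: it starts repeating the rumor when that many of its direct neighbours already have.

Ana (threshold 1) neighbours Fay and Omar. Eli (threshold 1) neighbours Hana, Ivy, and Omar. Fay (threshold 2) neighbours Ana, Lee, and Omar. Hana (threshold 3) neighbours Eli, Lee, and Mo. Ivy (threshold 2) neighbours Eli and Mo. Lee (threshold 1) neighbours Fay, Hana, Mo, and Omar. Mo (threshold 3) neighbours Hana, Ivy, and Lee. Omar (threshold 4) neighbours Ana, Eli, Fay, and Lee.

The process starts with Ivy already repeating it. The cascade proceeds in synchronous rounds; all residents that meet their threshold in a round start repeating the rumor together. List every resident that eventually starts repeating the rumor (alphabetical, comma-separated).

Eli, Ivy

Round 1 — Ivy starts repeating the rumor (initial).
Round 2 — checking thresholds:
  Eli: 1 of 3 neighbours ≥ 1, starts repeating the rumor.
  Mo: 1 of 3 neighbours < 3, below threshold.
Round 3 — no new spreads; cascade stops.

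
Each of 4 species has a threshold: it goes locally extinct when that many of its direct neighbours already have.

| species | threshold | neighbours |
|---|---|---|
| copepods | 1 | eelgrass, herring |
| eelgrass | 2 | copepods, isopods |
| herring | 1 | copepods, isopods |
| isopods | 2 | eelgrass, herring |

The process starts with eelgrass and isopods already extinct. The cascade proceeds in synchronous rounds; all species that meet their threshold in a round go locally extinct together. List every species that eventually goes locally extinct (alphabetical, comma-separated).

copepods, eelgrass, herring, isopods

Round 1 — eelgrass, isopods go locally extinct (initial).
Round 2 — checking thresholds:
  copepods: 1 of 2 neighbours ≥ 1, goes locally extinct.
  herring: 1 of 2 neighbours ≥ 1, goes locally extinct.
Round 3 — no new extinctions; cascade stops.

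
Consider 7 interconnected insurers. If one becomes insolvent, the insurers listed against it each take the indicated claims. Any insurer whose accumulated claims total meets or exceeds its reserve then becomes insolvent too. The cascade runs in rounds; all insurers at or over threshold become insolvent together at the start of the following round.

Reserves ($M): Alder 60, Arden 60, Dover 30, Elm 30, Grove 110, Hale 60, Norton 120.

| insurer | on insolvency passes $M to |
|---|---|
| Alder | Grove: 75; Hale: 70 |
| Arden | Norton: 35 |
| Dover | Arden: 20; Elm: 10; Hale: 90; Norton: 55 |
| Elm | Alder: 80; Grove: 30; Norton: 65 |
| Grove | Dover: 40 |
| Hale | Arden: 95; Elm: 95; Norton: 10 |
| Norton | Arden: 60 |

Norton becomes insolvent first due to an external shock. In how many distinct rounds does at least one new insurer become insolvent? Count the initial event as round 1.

Round 1 — Norton becomes insolvent (initial).
  Arden: +60 → 60 ≥ 60
Round 2 — Arden becomes insolvent.
No further insolvencies.

2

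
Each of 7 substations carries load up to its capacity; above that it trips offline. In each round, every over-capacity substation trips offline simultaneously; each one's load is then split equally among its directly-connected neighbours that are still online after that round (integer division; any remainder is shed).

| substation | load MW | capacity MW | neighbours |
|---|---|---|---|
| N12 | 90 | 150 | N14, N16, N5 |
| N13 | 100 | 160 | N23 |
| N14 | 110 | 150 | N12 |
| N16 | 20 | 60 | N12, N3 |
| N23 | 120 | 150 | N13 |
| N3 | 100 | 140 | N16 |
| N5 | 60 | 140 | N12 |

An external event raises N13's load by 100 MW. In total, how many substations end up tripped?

2

Round 1 — N13 at 200 > 160. N13 trips offline.
  N13 sheds 200 MW to N23: 200 each.
    N23: 120+200 = 320 > 150
Round 2 — N23 trips offline.
  N23 sheds 320 MW: no online neighbours, lost.
No further trips.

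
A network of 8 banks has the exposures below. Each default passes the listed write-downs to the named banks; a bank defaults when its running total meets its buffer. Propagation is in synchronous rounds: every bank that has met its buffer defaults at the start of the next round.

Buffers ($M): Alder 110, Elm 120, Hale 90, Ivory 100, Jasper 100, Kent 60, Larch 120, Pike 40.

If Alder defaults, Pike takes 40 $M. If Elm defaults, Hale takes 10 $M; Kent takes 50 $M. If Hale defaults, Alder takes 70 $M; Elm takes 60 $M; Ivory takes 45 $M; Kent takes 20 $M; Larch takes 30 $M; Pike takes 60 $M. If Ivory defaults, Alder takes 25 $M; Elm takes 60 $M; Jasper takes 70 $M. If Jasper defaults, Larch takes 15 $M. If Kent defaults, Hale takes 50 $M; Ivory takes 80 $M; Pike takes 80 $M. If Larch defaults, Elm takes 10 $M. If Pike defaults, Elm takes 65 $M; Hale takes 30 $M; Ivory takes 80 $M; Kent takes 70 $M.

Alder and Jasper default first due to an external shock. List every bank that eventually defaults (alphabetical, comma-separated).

Round 1 — Alder, Jasper default (initial).
  Larch: +15 → 15 < 120
  Pike: +40 → 40 ≥ 40
Round 2 — Pike defaults.
  Elm: +65 → 65 < 120
  Hale: +30 → 30 < 90
  Ivory: +80 → 80 < 100
  Kent: +70 → 70 ≥ 60
Round 3 — Kent defaults.
  Hale: +50 → 80 < 90
  Ivory: +80 → 160 ≥ 100
Round 4 — Ivory defaults.
  Elm: +60 → 125 ≥ 120
Round 5 — Elm defaults.
  Hale: +10 → 90 ≥ 90
Round 6 — Hale defaults.
  Larch: +30 → 45 < 120
No further defaults.

Alder, Elm, Hale, Ivory, Jasper, Kent, Pike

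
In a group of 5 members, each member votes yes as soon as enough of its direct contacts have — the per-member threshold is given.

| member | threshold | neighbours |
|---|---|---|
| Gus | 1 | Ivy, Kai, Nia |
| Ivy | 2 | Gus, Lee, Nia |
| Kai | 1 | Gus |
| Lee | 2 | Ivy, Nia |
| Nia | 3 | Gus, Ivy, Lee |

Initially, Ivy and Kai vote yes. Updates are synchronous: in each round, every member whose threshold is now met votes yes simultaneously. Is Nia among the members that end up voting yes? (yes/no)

no

Round 1 — Ivy, Kai vote yes (initial).
Round 2 — checking thresholds:
  Gus: 2 of 3 neighbours ≥ 1, votes yes.
  Lee: 1 of 2 neighbours < 2, not yet.
  Nia: 1 of 3 neighbours < 3, not yet.
Round 3 — no new yes votes; cascade stops.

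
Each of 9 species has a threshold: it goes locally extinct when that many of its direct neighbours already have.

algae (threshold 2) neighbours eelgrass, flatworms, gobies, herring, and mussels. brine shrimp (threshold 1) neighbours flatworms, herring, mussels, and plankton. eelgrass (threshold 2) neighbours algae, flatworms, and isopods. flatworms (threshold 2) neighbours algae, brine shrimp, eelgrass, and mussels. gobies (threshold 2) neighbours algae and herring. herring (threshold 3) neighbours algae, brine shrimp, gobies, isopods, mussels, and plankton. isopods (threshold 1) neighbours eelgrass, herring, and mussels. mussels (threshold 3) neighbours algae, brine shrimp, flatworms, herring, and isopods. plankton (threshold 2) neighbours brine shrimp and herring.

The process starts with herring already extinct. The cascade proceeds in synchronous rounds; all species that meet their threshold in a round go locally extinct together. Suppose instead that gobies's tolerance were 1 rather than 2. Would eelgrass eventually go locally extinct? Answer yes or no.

yes

With gobies's tolerance at 1:
Round 1 — herring goes locally extinct (initial).
Round 2 — checking thresholds:
  algae: 1 of 5 neighbours < 2, below threshold.
  brine shrimp: 1 of 4 neighbours ≥ 1, goes locally extinct.
  gobies: 1 of 2 neighbours ≥ 1, goes locally extinct.
  isopods: 1 of 3 neighbours ≥ 1, goes locally extinct.
  mussels: 1 of 5 neighbours < 3, below threshold.
  plankton: 1 of 2 neighbours < 2, below threshold.
Round 3 — checking thresholds:
  algae: 2 of 5 neighbours ≥ 2, goes locally extinct.
  eelgrass: 1 of 3 neighbours < 2, below threshold.
  flatworms: 1 of 4 neighbours < 2, below threshold.
  mussels: 3 of 5 neighbours ≥ 3, goes locally extinct.
  plankton: 2 of 2 neighbours ≥ 2, goes locally extinct.
Round 4 — checking thresholds:
  eelgrass: 2 of 3 neighbours ≥ 2, goes locally extinct.
  flatworms: 3 of 4 neighbours ≥ 2, goes locally extinct.
Round 5 — no new extinctions; cascade stops.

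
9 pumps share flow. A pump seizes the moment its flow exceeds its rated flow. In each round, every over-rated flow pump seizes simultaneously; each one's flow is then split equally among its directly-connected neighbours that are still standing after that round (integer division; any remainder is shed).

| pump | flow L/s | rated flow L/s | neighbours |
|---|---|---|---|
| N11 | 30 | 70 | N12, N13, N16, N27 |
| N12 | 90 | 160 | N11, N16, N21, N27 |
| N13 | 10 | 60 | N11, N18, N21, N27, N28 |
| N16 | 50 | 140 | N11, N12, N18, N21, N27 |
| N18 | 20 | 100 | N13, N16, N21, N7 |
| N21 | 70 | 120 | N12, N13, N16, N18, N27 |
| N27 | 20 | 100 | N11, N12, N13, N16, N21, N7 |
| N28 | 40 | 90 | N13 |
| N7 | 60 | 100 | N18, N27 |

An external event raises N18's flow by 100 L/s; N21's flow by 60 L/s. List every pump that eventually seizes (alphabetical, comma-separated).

N13, N18, N21

Round 1 — N18 at 120 > 100; N21 at 130 > 120. N18, N21 seize.
  N18 sheds 120 L/s to N13, N16, N7: 40 each.
    N13: 10+40 = 50 ≤ 60
    N16: 50+40 = 90 ≤ 140
    N7: 60+40 = 100 ≤ 100
  N21 sheds 130 L/s to N12, N13, N16, N27: 32 each (2 lost).
    N12: 90+32 = 122 ≤ 160
    N13: 50+32 = 82 > 60
    N16: 90+32 = 122 ≤ 140
    N27: 20+32 = 52 ≤ 100
Round 2 — N13 seizes.
  N13 sheds 82 L/s to N11, N27, N28: 27 each (1 lost).
    N11: 30+27 = 57 ≤ 70
    N27: 52+27 = 79 ≤ 100
    N28: 40+27 = 67 ≤ 90
No further seizures.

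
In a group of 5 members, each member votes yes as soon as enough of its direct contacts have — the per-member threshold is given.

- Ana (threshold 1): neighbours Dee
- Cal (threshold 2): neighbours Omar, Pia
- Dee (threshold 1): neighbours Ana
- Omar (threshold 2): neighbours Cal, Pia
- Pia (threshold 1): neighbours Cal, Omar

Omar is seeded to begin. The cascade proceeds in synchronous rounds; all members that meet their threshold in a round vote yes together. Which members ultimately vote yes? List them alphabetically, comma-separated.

Cal, Omar, Pia

Round 1 — Omar votes yes (initial).
Round 2 — checking thresholds:
  Cal: 1 of 2 neighbours < 2, not yet.
  Pia: 1 of 2 neighbours ≥ 1, votes yes.
Round 3 — checking thresholds:
  Cal: 2 of 2 neighbours ≥ 2, votes yes.
Round 4 — no new yes votes; cascade stops.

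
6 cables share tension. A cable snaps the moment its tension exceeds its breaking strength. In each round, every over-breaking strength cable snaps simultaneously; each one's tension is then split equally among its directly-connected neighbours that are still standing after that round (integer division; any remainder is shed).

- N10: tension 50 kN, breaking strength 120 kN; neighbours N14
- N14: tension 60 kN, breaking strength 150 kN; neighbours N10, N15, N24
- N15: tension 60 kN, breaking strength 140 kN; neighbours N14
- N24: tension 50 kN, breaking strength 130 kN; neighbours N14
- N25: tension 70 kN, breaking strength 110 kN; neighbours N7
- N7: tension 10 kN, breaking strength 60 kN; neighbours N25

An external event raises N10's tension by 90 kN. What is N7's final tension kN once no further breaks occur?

Round 1 — N10 at 140 > 120. N10 snaps.
  N10 sheds 140 kN to N14: 140 each.
    N14: 60+140 = 200 > 150
Round 2 — N14 snaps.
  N14 sheds 200 kN to N15, N24: 100 each.
    N15: 60+100 = 160 > 140
    N24: 50+100 = 150 > 130
Round 3 — N15, N24 snap.
  N15 sheds 160 kN: no online neighbours, lost.
  N24 sheds 150 kN: no online neighbours, lost.
No further breaks.

10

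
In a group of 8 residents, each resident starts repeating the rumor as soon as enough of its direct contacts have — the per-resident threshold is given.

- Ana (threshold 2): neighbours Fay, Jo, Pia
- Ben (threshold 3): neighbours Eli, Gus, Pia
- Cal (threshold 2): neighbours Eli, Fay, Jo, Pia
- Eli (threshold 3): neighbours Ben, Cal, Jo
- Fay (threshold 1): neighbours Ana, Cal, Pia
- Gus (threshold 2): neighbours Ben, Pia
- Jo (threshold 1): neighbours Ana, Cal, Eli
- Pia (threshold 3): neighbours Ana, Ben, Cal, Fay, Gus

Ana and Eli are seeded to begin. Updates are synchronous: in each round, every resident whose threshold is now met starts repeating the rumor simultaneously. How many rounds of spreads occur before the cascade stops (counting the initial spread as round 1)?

4

Round 1 — Ana, Eli start repeating the rumor (initial).
Round 2 — checking thresholds:
  Ben: 1 of 3 neighbours < 3, not yet.
  Cal: 1 of 4 neighbours < 2, not yet.
  Fay: 1 of 3 neighbours ≥ 1, starts repeating the rumor.
  Jo: 2 of 3 neighbours ≥ 1, starts repeating the rumor.
  Pia: 1 of 5 neighbours < 3, not yet.
Round 3 — checking thresholds:
  Ben: 1 of 3 neighbours < 3, not yet.
  Cal: 3 of 4 neighbours ≥ 2, starts repeating the rumor.
  Pia: 2 of 5 neighbours < 3, not yet.
Round 4 — checking thresholds:
  Ben: 1 of 3 neighbours < 3, not yet.
  Pia: 3 of 5 neighbours ≥ 3, starts repeating the rumor.
Round 5 — no new spreads; cascade stops.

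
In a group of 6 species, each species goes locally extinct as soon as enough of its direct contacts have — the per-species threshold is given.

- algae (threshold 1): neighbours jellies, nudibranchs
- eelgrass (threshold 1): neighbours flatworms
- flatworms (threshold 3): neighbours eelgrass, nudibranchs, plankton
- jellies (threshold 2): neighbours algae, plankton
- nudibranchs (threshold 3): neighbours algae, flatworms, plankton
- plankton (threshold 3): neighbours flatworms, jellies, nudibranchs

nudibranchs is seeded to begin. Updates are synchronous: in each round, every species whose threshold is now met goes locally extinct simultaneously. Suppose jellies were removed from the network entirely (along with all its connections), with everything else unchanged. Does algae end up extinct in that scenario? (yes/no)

With jellies removed:
Round 1 — nudibranchs goes locally extinct (initial).
Round 2 — checking thresholds:
  algae: 1 of 1 neighbours ≥ 1, goes locally extinct.
  flatworms: 1 of 3 neighbours < 3, not yet.
  plankton: 1 of 2 neighbours < 3, not yet.
Round 3 — no new extinctions; cascade stops.

yes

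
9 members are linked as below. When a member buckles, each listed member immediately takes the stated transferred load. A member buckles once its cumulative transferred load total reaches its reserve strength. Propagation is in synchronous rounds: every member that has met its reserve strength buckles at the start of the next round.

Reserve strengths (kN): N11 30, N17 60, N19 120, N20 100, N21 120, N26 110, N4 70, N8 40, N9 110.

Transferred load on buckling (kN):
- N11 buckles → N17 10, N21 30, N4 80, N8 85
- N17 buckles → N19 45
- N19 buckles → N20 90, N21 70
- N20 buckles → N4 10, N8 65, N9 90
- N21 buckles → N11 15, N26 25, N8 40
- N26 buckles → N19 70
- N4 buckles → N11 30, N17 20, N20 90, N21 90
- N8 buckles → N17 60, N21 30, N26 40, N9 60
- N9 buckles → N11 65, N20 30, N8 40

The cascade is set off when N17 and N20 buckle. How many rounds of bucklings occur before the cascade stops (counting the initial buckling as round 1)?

6

Round 1 — N17, N20 buckle (initial).
  N19: +45 → 45 < 120
  N4: +10 → 10 < 70
  N8: +65 → 65 ≥ 40
  N9: +90 → 90 < 110
Round 2 — N8 buckles.
  N21: +30 → 30 < 120
  N26: +40 → 40 < 110
  N9: +60 → 150 ≥ 110
Round 3 — N9 buckles.
  N11: +65 → 65 ≥ 30
Round 4 — N11 buckles.
  N21: +30 → 60 < 120
  N4: +80 → 90 ≥ 70
Round 5 — N4 buckles.
  N21: +90 → 150 ≥ 120
Round 6 — N21 buckles.
  N26: +25 → 65 < 110
No further bucklings.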